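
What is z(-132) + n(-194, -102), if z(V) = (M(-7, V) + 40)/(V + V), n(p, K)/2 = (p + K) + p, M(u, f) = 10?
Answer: -129385/132 ≈ -980.19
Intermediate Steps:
n(p, K) = 2*K + 4*p (n(p, K) = 2*((p + K) + p) = 2*((K + p) + p) = 2*(K + 2*p) = 2*K + 4*p)
z(V) = 25/V (z(V) = (10 + 40)/(V + V) = 50/((2*V)) = 50*(1/(2*V)) = 25/V)
z(-132) + n(-194, -102) = 25/(-132) + (2*(-102) + 4*(-194)) = 25*(-1/132) + (-204 - 776) = -25/132 - 980 = -129385/132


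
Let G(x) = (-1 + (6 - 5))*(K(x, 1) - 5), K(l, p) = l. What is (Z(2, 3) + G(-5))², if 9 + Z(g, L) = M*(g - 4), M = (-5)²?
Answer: 3481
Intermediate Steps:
M = 25
G(x) = 0 (G(x) = (-1 + (6 - 5))*(x - 5) = (-1 + 1)*(-5 + x) = 0*(-5 + x) = 0)
Z(g, L) = -109 + 25*g (Z(g, L) = -9 + 25*(g - 4) = -9 + 25*(-4 + g) = -9 + (-100 + 25*g) = -109 + 25*g)
(Z(2, 3) + G(-5))² = ((-109 + 25*2) + 0)² = ((-109 + 50) + 0)² = (-59 + 0)² = (-59)² = 3481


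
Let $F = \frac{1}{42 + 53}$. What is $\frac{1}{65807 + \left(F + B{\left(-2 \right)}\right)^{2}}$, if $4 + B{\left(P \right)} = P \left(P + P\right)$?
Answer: $\frac{9025}{594053336} \approx 1.5192 \cdot 10^{-5}$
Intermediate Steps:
$B{\left(P \right)} = -4 + 2 P^{2}$ ($B{\left(P \right)} = -4 + P \left(P + P\right) = -4 + P 2 P = -4 + 2 P^{2}$)
$F = \frac{1}{95} \approx 0.010526$
$\frac{1}{65807 + \left(F + B{\left(-2 \right)}\right)^{2}} = \frac{1}{65807 + \left(\frac{1}{95} - \left(4 - 2 \left(-2\right)^{2}\right)\right)^{2}} = \frac{1}{65807 + \left(\frac{1}{95} + \left(-4 + 2 \cdot 4\right)\right)^{2}} = \frac{1}{65807 + \left(\frac{1}{95} + \left(-4 + 8\right)\right)^{2}} = \frac{1}{65807 + \left(\frac{1}{95} + 4\right)^{2}} = \frac{1}{65807 + \left(\frac{381}{95}\right)^{2}} = \frac{1}{65807 + \frac{145161}{9025}} = \frac{1}{\frac{594053336}{9025}} = \frac{9025}{594053336}$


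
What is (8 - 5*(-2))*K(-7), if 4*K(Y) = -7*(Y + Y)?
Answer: 441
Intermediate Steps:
K(Y) = -7*Y/2 (K(Y) = (-7*(Y + Y))/4 = (-14*Y)/4 = -7*Y/2)
(8 - 5*(-2))*K(-7) = (8 - 5*(-2))*(-7/2*(-7)) = (8 + 10)*(49/2) = 18*(49/2) = 441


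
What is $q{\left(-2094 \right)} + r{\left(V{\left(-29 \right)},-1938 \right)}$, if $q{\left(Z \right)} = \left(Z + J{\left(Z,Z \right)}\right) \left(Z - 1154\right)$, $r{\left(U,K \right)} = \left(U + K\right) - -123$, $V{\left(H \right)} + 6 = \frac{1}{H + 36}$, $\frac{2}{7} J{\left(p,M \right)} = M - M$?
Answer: $\frac{47596438}{7} \approx 6.7995 \cdot 10^{6}$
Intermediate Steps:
$J{\left(p,M \right)} = 0$ ($J{\left(p,M \right)} = \frac{7 \left(M - M\right)}{2} = \frac{7}{2} \cdot 0 = 0$)
$V{\left(H \right)} = -6 + \frac{1}{36 + H}$ ($V{\left(H \right)} = -6 + \frac{1}{H + 36} = -6 + \frac{1}{36 + H}$)
$r{\left(U,K \right)} = 123 + K + U$ ($r{\left(U,K \right)} = \left(K + U\right) + \left(-583 + 706\right) = \left(K + U\right) + 123 = 123 + K + U$)
$q{\left(Z \right)} = Z \left(-1154 + Z\right)$ ($q{\left(Z \right)} = \left(Z + 0\right) \left(Z - 1154\right) = Z \left(-1154 + Z\right)$)
$q{\left(-2094 \right)} + r{\left(V{\left(-29 \right)},-1938 \right)} = - 2094 \left(-1154 - 2094\right) + \left(123 - 1938 + \frac{-215 - -174}{36 - 29}\right) = \left(-2094\right) \left(-3248\right) + \left(123 - 1938 + \frac{-215 + 174}{7}\right) = 6801312 + \left(123 - 1938 + \frac{1}{7} \left(-41\right)\right) = 6801312 - \frac{12746}{7} = \frac{47596438}{7}$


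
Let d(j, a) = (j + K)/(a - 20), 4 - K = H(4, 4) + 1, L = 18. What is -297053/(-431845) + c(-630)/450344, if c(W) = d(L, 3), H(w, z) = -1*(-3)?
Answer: 1137092421367/1653069839780 ≈ 0.68787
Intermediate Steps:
H(w, z) = 3
K = 0 (K = 4 - (3 + 1) = 4 - 1*4 = 4 - 4 = 0)
d(j, a) = j/(-20 + a) (d(j, a) = (j + 0)/(a - 20) = j/(-20 + a))
c(W) = -18/17 (c(W) = 18/(-20 + 3) = 18/(-17) = 18*(-1/17) = -18/17)
-297053/(-431845) + c(-630)/450344 = -297053/(-431845) - 18/17/450344 = -297053*(-1/431845) - 18/17*1/450344 = 297053/431845 - 9/3827924 = 1137092421367/1653069839780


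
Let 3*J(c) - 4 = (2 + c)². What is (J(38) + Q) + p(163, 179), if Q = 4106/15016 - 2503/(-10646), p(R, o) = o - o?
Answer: 64164967879/119895252 ≈ 535.17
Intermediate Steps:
p(R, o) = 0
J(c) = 4/3 + (2 + c)²/3
Q = 20324381/39965084 (Q = 4106*(1/15016) - 2503*(-1/10646) = 2053/7508 + 2503/10646 = 20324381/39965084 ≈ 0.50855)
(J(38) + Q) + p(163, 179) = ((4/3 + (2 + 38)²/3) + 20324381/39965084) + 0 = ((4/3 + (⅓)*40²) + 20324381/39965084) + 0 = ((4/3 + (⅓)*1600) + 20324381/39965084) + 0 = ((4/3 + 1600/3) + 20324381/39965084) + 0 = (1604/3 + 20324381/39965084) + 0 = 64164967879/119895252 + 0 = 64164967879/119895252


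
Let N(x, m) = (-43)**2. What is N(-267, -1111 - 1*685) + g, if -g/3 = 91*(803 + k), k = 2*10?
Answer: -222830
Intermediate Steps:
k = 20
N(x, m) = 1849
g = -224679 (g = -273*(803 + 20) = -273*823 = -3*74893 = -224679)
N(-267, -1111 - 1*685) + g = 1849 - 224679 = -222830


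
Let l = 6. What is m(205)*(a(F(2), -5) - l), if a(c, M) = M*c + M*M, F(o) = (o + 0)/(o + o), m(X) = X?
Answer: 6765/2 ≈ 3382.5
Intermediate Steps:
F(o) = ½ (F(o) = o/((2*o)) = o*(1/(2*o)) = ½)
a(c, M) = M² + M*c (a(c, M) = M*c + M² = M² + M*c)
m(205)*(a(F(2), -5) - l) = 205*(-5*(-5 + ½) - 1*6) = 205*(-5*(-9/2) - 6) = 205*(45/2 - 6) = 205*(33/2) = 6765/2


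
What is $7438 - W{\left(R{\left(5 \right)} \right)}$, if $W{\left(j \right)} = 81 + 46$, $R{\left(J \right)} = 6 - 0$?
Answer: $7311$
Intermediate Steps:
$R{\left(J \right)} = 6$ ($R{\left(J \right)} = 6 + 0 = 6$)
$W{\left(j \right)} = 127$
$7438 - W{\left(R{\left(5 \right)} \right)} = 7438 - 127 = 7311$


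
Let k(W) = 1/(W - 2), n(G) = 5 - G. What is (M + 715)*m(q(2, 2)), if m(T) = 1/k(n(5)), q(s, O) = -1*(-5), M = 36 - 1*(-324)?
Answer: -2150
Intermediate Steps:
M = 360 (M = 36 + 324 = 360)
k(W) = 1/(-2 + W)
q(s, O) = 5
m(T) = -2 (m(T) = 1/(1/(-2 + (5 - 1*5))) = 1/(1/(-2 + (5 - 5))) = 1/(1/(-2 + 0)) = 1/(1/(-2)) = 1/(-½) = -2)
(M + 715)*m(q(2, 2)) = (360 + 715)*(-2) = 1075*(-2) = -2150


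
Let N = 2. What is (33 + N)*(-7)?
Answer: -245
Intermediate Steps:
(33 + N)*(-7) = (33 + 2)*(-7) = 35*(-7) = -245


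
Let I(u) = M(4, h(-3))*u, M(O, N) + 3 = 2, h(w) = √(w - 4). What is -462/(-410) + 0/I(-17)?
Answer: 231/205 ≈ 1.1268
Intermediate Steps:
h(w) = √(-4 + w)
M(O, N) = -1 (M(O, N) = -3 + 2 = -1)
I(u) = -u
-462/(-410) + 0/I(-17) = -462/(-410) + 0/((-1*(-17))) = -462*(-1/410) + 0/17 = 231/205 + 0*(1/17) = 231/205 + 0 = 231/205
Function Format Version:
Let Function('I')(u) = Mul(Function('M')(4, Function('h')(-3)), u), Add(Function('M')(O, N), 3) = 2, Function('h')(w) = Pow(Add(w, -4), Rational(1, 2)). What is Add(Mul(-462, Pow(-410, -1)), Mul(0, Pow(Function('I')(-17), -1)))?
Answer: Rational(231, 205) ≈ 1.1268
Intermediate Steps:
Function('h')(w) = Pow(Add(-4, w), Rational(1, 2))
Function('M')(O, N) = -1 (Function('M')(O, N) = Add(-3, 2) = -1)
Function('I')(u) = Mul(-1, u)
Add(Mul(-462, Pow(-410, -1)), Mul(0, Pow(Function('I')(-17), -1))) = Add(Mul(-462, Pow(-410, -1)), Mul(0, Pow(Mul(-1, -17), -1))) = Add(Mul(-462, Rational(-1, 410)), Mul(0, Pow(17, -1))) = Add(Rational(231, 205), Mul(0, Rational(1, 17))) = Add(Rational(231, 205), 0) = Rational(231, 205)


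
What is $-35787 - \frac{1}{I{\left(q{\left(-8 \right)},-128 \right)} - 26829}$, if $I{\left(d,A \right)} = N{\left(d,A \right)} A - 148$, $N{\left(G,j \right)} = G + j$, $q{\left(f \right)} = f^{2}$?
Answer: $- \frac{672258794}{18785} \approx -35787.0$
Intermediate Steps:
$I{\left(d,A \right)} = -148 + A \left(A + d\right)$ ($I{\left(d,A \right)} = \left(d + A\right) A - 148 = \left(A + d\right) A - 148 = A \left(A + d\right) - 148 = -148 + A \left(A + d\right)$)
$-35787 - \frac{1}{I{\left(q{\left(-8 \right)},-128 \right)} - 26829} = -35787 - \frac{1}{\left(-148 - 128 \left(-128 + \left(-8\right)^{2}\right)\right) - 26829} = -35787 - \frac{1}{\left(-148 - 128 \left(-128 + 64\right)\right) - 26829} = -35787 - \frac{1}{\left(-148 - -8192\right) - 26829} = -35787 - \frac{1}{\left(-148 + 8192\right) - 26829} = -35787 - \frac{1}{8044 - 26829} = -35787 - \frac{1}{-18785} = -35787 - - \frac{1}{18785} = -35787 + \frac{1}{18785} = - \frac{672258794}{18785}$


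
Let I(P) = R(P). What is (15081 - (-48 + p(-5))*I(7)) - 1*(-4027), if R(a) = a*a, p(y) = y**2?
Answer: 20235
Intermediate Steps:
R(a) = a**2
I(P) = P**2
(15081 - (-48 + p(-5))*I(7)) - 1*(-4027) = (15081 - (-48 + (-5)**2)*7**2) - 1*(-4027) = (15081 - (-48 + 25)*49) + 4027 = (15081 - (-23)*49) + 4027 = (15081 - 1*(-1127)) + 4027 = (15081 + 1127) + 4027 = 16208 + 4027 = 20235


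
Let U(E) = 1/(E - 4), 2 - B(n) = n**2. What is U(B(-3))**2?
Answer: 1/121 ≈ 0.0082645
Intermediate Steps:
B(n) = 2 - n**2
U(E) = 1/(-4 + E)
U(B(-3))**2 = (1/(-4 + (2 - 1*(-3)**2)))**2 = (1/(-4 + (2 - 1*9)))**2 = (1/(-4 + (2 - 9)))**2 = (1/(-4 - 7))**2 = (1/(-11))**2 = (-1/11)**2 = 1/121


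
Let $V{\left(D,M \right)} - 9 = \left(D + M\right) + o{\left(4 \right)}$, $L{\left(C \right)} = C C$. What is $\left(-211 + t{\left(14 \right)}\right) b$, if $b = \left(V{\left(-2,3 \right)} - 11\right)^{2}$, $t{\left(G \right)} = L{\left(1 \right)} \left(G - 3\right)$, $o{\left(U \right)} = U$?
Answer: $-1800$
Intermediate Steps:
$L{\left(C \right)} = C^{2}$
$V{\left(D,M \right)} = 13 + D + M$ ($V{\left(D,M \right)} = 9 + \left(\left(D + M\right) + 4\right) = 9 + \left(4 + D + M\right) = 13 + D + M$)
$t{\left(G \right)} = -3 + G$ ($t{\left(G \right)} = 1^{2} \left(G - 3\right) = 1 \left(-3 + G\right) = -3 + G$)
$b = 9$ ($b = \left(\left(13 - 2 + 3\right) - 11\right)^{2} = \left(14 - 11\right)^{2} = 3^{2} = 9$)
$\left(-211 + t{\left(14 \right)}\right) b = \left(-211 + \left(-3 + 14\right)\right) 9 = \left(-211 + 11\right) 9 = \left(-200\right) 9 = -1800$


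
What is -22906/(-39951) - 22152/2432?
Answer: -103660895/12145104 ≈ -8.5352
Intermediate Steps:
-22906/(-39951) - 22152/2432 = -22906*(-1/39951) - 22152*1/2432 = 22906/39951 - 2769/304 = -103660895/12145104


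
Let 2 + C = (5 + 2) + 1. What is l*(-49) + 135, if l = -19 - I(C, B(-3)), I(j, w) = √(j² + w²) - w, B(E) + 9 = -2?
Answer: 1605 + 49*√157 ≈ 2219.0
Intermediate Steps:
C = 6 (C = -2 + ((5 + 2) + 1) = -2 + (7 + 1) = -2 + 8 = 6)
B(E) = -11 (B(E) = -9 - 2 = -11)
l = -30 - √157 (l = -19 - (√(6² + (-11)²) - 1*(-11)) = -19 - (√(36 + 121) + 11) = -19 - (√157 + 11) = -19 - (11 + √157) = -19 + (-11 - √157) = -30 - √157 ≈ -42.530)
l*(-49) + 135 = (-30 - √157)*(-49) + 135 = (1470 + 49*√157) + 135 = 1605 + 49*√157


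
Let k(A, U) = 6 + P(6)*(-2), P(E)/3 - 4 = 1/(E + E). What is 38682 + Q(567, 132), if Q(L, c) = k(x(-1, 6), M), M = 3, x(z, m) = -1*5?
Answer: 77327/2 ≈ 38664.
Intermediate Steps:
x(z, m) = -5
P(E) = 12 + 3/(2*E) (P(E) = 12 + 3/(E + E) = 12 + 3/((2*E)) = 12 + 3*(1/(2*E)) = 12 + 3/(2*E))
k(A, U) = -37/2 (k(A, U) = 6 + (12 + (3/2)/6)*(-2) = 6 + (12 + (3/2)*(1/6))*(-2) = 6 + (12 + 1/4)*(-2) = 6 + (49/4)*(-2) = 6 - 49/2 = -37/2)
Q(L, c) = -37/2
38682 + Q(567, 132) = 38682 - 37/2 = 77327/2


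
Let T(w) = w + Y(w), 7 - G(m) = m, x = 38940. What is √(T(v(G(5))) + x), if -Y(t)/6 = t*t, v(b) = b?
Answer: √38918 ≈ 197.28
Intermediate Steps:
G(m) = 7 - m
Y(t) = -6*t² (Y(t) = -6*t*t = -6*t²)
T(w) = w - 6*w²
√(T(v(G(5))) + x) = √((7 - 1*5)*(1 - 6*(7 - 1*5)) + 38940) = √((7 - 5)*(1 - 6*(7 - 5)) + 38940) = √(2*(1 - 6*2) + 38940) = √(2*(1 - 12) + 38940) = √(2*(-11) + 38940) = √(-22 + 38940) = √38918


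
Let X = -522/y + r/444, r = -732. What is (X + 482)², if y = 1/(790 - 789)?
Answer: 2374681/1369 ≈ 1734.6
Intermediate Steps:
y = 1 (y = 1/1 = 1)
X = -19375/37 (X = -522/1 - 732/444 = -522*1 - 732*1/444 = -522 - 61/37 = -19375/37 ≈ -523.65)
(X + 482)² = (-19375/37 + 482)² = (-1541/37)² = 2374681/1369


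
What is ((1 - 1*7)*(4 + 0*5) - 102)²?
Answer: 15876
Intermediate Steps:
((1 - 1*7)*(4 + 0*5) - 102)² = ((1 - 7)*(4 + 0) - 102)² = (-6*4 - 102)² = (-24 - 102)² = (-126)² = 15876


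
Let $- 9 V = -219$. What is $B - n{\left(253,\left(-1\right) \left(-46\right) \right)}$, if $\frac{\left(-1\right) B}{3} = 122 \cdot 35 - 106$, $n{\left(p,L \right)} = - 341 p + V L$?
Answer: $\frac{217985}{3} \approx 72662.0$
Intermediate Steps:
$V = \frac{73}{3}$ ($V = \left(- \frac{1}{9}\right) \left(-219\right) = \frac{73}{3} \approx 24.333$)
$n{\left(p,L \right)} = - 341 p + \frac{73 L}{3}$
$B = -12492$ ($B = - 3 \left(122 \cdot 35 - 106\right) = - 3 \left(4270 - 106\right) = \left(-3\right) 4164 = -12492$)
$B - n{\left(253,\left(-1\right) \left(-46\right) \right)} = -12492 - \left(\left(-341\right) 253 + \frac{73 \left(\left(-1\right) \left(-46\right)\right)}{3}\right) = -12492 - \left(-86273 + \frac{73}{3} \cdot 46\right) = -12492 - \left(-86273 + \frac{3358}{3}\right) = -12492 - - \frac{255461}{3} = -12492 + \frac{255461}{3} = \frac{217985}{3}$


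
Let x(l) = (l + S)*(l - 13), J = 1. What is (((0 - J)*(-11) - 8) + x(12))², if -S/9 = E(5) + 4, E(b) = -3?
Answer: 0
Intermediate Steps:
S = -9 (S = -9*(-3 + 4) = -9*1 = -9)
x(l) = (-13 + l)*(-9 + l) (x(l) = (l - 9)*(l - 13) = (-9 + l)*(-13 + l) = (-13 + l)*(-9 + l))
(((0 - J)*(-11) - 8) + x(12))² = (((0 - 1*1)*(-11) - 8) + (117 + 12² - 22*12))² = (((0 - 1)*(-11) - 8) + (117 + 144 - 264))² = ((-1*(-11) - 8) - 3)² = ((11 - 8) - 3)² = (3 - 3)² = 0² = 0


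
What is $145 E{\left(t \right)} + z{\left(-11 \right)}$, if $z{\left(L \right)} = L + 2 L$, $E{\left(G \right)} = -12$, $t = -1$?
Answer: $-1773$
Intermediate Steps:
$z{\left(L \right)} = 3 L$
$145 E{\left(t \right)} + z{\left(-11 \right)} = 145 \left(-12\right) + 3 \left(-11\right) = -1740 - 33 = -1773$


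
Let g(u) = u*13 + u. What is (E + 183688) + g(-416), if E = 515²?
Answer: 443089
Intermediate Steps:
E = 265225
g(u) = 14*u (g(u) = 13*u + u = 14*u)
(E + 183688) + g(-416) = (265225 + 183688) + 14*(-416) = 448913 - 5824 = 443089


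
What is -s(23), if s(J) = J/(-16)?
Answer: 23/16 ≈ 1.4375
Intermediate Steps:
s(J) = -J/16 (s(J) = J*(-1/16) = -J/16)
-s(23) = -(-1)*23/16 = -1*(-23/16) = 23/16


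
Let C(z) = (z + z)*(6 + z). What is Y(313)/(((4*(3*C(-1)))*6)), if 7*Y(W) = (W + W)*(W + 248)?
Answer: -58531/840 ≈ -69.680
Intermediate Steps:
C(z) = 2*z*(6 + z) (C(z) = (2*z)*(6 + z) = 2*z*(6 + z))
Y(W) = 2*W*(248 + W)/7 (Y(W) = ((W + W)*(W + 248))/7 = ((2*W)*(248 + W))/7 = (2*W*(248 + W))/7 = 2*W*(248 + W)/7)
Y(313)/(((4*(3*C(-1)))*6)) = ((2/7)*313*(248 + 313))/(((4*(3*(2*(-1)*(6 - 1))))*6)) = ((2/7)*313*561)/(((4*(3*(2*(-1)*5)))*6)) = 351186/(7*(((4*(3*(-10)))*6))) = 351186/(7*(((4*(-30))*6))) = 351186/(7*((-120*6))) = (351186/7)/(-720) = (351186/7)*(-1/720) = -58531/840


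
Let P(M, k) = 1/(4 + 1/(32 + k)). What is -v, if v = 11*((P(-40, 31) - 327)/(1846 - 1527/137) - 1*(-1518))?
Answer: -96530248734/5781625 ≈ -16696.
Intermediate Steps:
v = 96530248734/5781625 (v = 11*(((32 + 31)/(129 + 4*31) - 327)/(1846 - 1527/137) - 1*(-1518)) = 11*((63/(129 + 124) - 327)/(1846 - 1527*1/137) + 1518) = 11*((63/253 - 327)/(1846 - 1527/137) + 1518) = 11*(((1/253)*63 - 327)/(251375/137) + 1518) = 11*((63/253 - 327)*(137/251375) + 1518) = 11*(-82668/253*137/251375 + 1518) = 11*(-11325516/63597875 + 1518) = 11*(96530248734/63597875) = 96530248734/5781625 ≈ 16696.)
-v = -1*96530248734/5781625 = -96530248734/5781625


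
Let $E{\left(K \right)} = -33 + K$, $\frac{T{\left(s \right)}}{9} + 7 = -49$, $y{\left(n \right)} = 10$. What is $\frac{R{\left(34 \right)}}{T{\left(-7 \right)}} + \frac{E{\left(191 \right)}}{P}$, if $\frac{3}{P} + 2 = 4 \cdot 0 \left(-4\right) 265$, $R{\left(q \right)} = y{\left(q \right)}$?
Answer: $- \frac{26549}{252} \approx -105.35$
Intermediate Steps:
$R{\left(q \right)} = 10$
$T{\left(s \right)} = -504$ ($T{\left(s \right)} = -63 + 9 \left(-49\right) = -63 - 441 = -504$)
$P = - \frac{3}{2}$ ($P = \frac{3}{-2 + 4 \cdot 0 \left(-4\right) 265} = \frac{3}{-2 + 0 \left(-4\right) 265} = \frac{3}{-2 + 0 \cdot 265} = \frac{3}{-2 + 0} = \frac{3}{-2} = 3 \left(- \frac{1}{2}\right) = - \frac{3}{2} \approx -1.5$)
$\frac{R{\left(34 \right)}}{T{\left(-7 \right)}} + \frac{E{\left(191 \right)}}{P} = \frac{10}{-504} + \frac{-33 + 191}{- \frac{3}{2}} = 10 \left(- \frac{1}{504}\right) + 158 \left(- \frac{2}{3}\right) = - \frac{5}{252} - \frac{316}{3} = - \frac{26549}{252}$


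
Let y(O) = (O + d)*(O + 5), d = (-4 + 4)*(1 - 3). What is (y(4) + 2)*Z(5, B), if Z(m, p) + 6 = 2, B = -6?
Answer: -152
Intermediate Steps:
d = 0 (d = 0*(-2) = 0)
Z(m, p) = -4 (Z(m, p) = -6 + 2 = -4)
y(O) = O*(5 + O) (y(O) = (O + 0)*(O + 5) = O*(5 + O))
(y(4) + 2)*Z(5, B) = (4*(5 + 4) + 2)*(-4) = (4*9 + 2)*(-4) = (36 + 2)*(-4) = 38*(-4) = -152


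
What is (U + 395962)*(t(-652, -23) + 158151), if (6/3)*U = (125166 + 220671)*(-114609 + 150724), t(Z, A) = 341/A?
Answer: 22715153568893314/23 ≈ 9.8761e+14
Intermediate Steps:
U = 12489903255/2 (U = ((125166 + 220671)*(-114609 + 150724))/2 = (345837*36115)/2 = (1/2)*12489903255 = 12489903255/2 ≈ 6.2450e+9)
(U + 395962)*(t(-652, -23) + 158151) = (12489903255/2 + 395962)*(341/(-23) + 158151) = 12490695179*(341*(-1/23) + 158151)/2 = 12490695179*(-341/23 + 158151)/2 = (12490695179/2)*(3637132/23) = 22715153568893314/23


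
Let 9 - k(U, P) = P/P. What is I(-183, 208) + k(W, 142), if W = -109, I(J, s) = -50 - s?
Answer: -250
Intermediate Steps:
k(U, P) = 8 (k(U, P) = 9 - P/P = 9 - 1*1 = 9 - 1 = 8)
I(-183, 208) + k(W, 142) = (-50 - 1*208) + 8 = (-50 - 208) + 8 = -258 + 8 = -250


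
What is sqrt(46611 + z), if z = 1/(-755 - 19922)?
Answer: sqrt(19927989032342)/20677 ≈ 215.90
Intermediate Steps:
z = -1/20677 (z = 1/(-20677) = -1/20677 ≈ -4.8363e-5)
sqrt(46611 + z) = sqrt(46611 - 1/20677) = sqrt(963775646/20677) = sqrt(19927989032342)/20677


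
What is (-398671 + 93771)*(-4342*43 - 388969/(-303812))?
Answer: 4323720912246175/75953 ≈ 5.6926e+10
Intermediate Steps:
(-398671 + 93771)*(-4342*43 - 388969/(-303812)) = -304900*(-186706 - 388969*(-1/303812)) = -304900*(-186706 + 388969/303812) = -304900*(-56723134303/303812) = 4323720912246175/75953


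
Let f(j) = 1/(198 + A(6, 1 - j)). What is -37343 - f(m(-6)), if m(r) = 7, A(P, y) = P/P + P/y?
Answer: -7393915/198 ≈ -37343.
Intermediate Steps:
A(P, y) = 1 + P/y
f(j) = 1/(198 + (7 - j)/(1 - j)) (f(j) = 1/(198 + (6 + (1 - j))/(1 - j)) = 1/(198 + (7 - j)/(1 - j)))
-37343 - f(m(-6)) = -37343 - (1 - 1*7)/(205 - 199*7) = -37343 - (1 - 7)/(205 - 1393) = -37343 - (-6)/(-1188) = -37343 - (-1)*(-6)/1188 = -37343 - 1*1/198 = -37343 - 1/198 = -7393915/198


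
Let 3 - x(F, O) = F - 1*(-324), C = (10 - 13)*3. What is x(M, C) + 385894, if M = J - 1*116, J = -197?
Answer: 385886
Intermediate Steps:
C = -9 (C = -3*3 = -9)
M = -313 (M = -197 - 1*116 = -197 - 116 = -313)
x(F, O) = -321 - F (x(F, O) = 3 - (F - 1*(-324)) = 3 - (F + 324) = 3 - (324 + F) = 3 + (-324 - F) = -321 - F)
x(M, C) + 385894 = (-321 - 1*(-313)) + 385894 = (-321 + 313) + 385894 = -8 + 385894 = 385886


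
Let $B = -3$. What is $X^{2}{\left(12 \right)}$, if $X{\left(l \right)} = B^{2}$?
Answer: $81$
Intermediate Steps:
$X{\left(l \right)} = 9$ ($X{\left(l \right)} = \left(-3\right)^{2} = 9$)
$X^{2}{\left(12 \right)} = 9^{2} = 81$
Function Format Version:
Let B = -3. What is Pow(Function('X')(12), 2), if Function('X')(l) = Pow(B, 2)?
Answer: 81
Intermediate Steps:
Function('X')(l) = 9 (Function('X')(l) = Pow(-3, 2) = 9)
Pow(Function('X')(12), 2) = Pow(9, 2) = 81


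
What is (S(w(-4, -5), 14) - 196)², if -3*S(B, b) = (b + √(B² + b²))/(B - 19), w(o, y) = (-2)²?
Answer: 25848616/675 - 35224*√53/2025 ≈ 38168.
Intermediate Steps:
w(o, y) = 4
S(B, b) = -(b + √(B² + b²))/(3*(-19 + B)) (S(B, b) = -(b + √(B² + b²))/(3*(B - 19)) = -(b + √(B² + b²))/(3*(-19 + B)))
(S(w(-4, -5), 14) - 196)² = ((-1*14 - √(4² + 14²))/(3*(-19 + 4)) - 196)² = ((⅓)*(-14 - √(16 + 196))/(-15) - 196)² = ((⅓)*(-1/15)*(-14 - √212) - 196)² = ((⅓)*(-1/15)*(-14 - 2*√53) - 196)² = ((14/45 + 2*√53/45) - 196)² = (-8806/45 + 2*√53/45)²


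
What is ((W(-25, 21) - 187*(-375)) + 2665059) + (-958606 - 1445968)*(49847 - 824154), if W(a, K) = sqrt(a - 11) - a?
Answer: 1861881215427 + 6*I ≈ 1.8619e+12 + 6.0*I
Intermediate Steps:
W(a, K) = sqrt(-11 + a) - a
((W(-25, 21) - 187*(-375)) + 2665059) + (-958606 - 1445968)*(49847 - 824154) = (((sqrt(-11 - 25) - 1*(-25)) - 187*(-375)) + 2665059) + (-958606 - 1445968)*(49847 - 824154) = (((sqrt(-36) + 25) + 70125) + 2665059) - 2404574*(-774307) = (((6*I + 25) + 70125) + 2665059) + 1861878480218 = (((25 + 6*I) + 70125) + 2665059) + 1861878480218 = ((70150 + 6*I) + 2665059) + 1861878480218 = (2735209 + 6*I) + 1861878480218 = 1861881215427 + 6*I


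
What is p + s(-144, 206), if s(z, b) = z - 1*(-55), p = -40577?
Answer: -40666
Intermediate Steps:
s(z, b) = 55 + z (s(z, b) = z + 55 = 55 + z)
p + s(-144, 206) = -40577 + (55 - 144) = -40577 - 89 = -40666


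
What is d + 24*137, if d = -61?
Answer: 3227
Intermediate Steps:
d + 24*137 = -61 + 24*137 = -61 + 3288 = 3227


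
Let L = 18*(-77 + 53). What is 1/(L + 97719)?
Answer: 1/97287 ≈ 1.0279e-5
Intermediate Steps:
L = -432 (L = 18*(-24) = -432)
1/(L + 97719) = 1/(-432 + 97719) = 1/97287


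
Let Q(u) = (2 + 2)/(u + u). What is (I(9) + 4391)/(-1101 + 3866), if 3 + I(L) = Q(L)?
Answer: 5642/3555 ≈ 1.5871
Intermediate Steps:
Q(u) = 2/u (Q(u) = 4/((2*u)) = 4*(1/(2*u)) = 2/u)
I(L) = -3 + 2/L
(I(9) + 4391)/(-1101 + 3866) = ((-3 + 2/9) + 4391)/(-1101 + 3866) = ((-3 + 2*(⅑)) + 4391)/2765 = ((-3 + 2/9) + 4391)*(1/2765) = (-25/9 + 4391)*(1/2765) = (39494/9)*(1/2765) = 5642/3555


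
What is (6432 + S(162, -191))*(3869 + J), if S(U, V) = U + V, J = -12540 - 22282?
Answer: -198192059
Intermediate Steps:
J = -34822
(6432 + S(162, -191))*(3869 + J) = (6432 + (162 - 191))*(3869 - 34822) = (6432 - 29)*(-30953) = 6403*(-30953) = -198192059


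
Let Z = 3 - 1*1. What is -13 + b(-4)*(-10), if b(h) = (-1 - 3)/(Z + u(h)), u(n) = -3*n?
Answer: -71/7 ≈ -10.143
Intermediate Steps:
Z = 2 (Z = 3 - 1 = 2)
b(h) = -4/(2 - 3*h) (b(h) = (-1 - 3)/(2 - 3*h) = -4/(2 - 3*h))
-13 + b(-4)*(-10) = -13 + (4/(-2 + 3*(-4)))*(-10) = -13 + (4/(-2 - 12))*(-10) = -13 + (4/(-14))*(-10) = -13 + (4*(-1/14))*(-10) = -13 - 2/7*(-10) = -13 + 20/7 = -71/7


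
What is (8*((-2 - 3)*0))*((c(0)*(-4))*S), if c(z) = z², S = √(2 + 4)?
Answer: 0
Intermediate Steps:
S = √6 ≈ 2.4495
(8*((-2 - 3)*0))*((c(0)*(-4))*S) = (8*((-2 - 3)*0))*((0²*(-4))*√6) = (8*(-5*0))*((0*(-4))*√6) = (8*0)*(0*√6) = 0*0 = 0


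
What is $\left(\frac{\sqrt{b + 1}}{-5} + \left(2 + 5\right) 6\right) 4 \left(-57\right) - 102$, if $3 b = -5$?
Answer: $-9678 + \frac{76 i \sqrt{6}}{5} \approx -9678.0 + 37.232 i$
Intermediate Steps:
$b = - \frac{5}{3}$ ($b = \frac{1}{3} \left(-5\right) = - \frac{5}{3} \approx -1.6667$)
$\left(\frac{\sqrt{b + 1}}{-5} + \left(2 + 5\right) 6\right) 4 \left(-57\right) - 102 = \left(\frac{\sqrt{- \frac{5}{3} + 1}}{-5} + \left(2 + 5\right) 6\right) 4 \left(-57\right) - 102 = \left(\sqrt{- \frac{2}{3}} \left(- \frac{1}{5}\right) + 7 \cdot 6\right) 4 \left(-57\right) - 102 = \left(\frac{i \sqrt{6}}{3} \left(- \frac{1}{5}\right) + 42\right) 4 \left(-57\right) - 102 = \left(- \frac{i \sqrt{6}}{15} + 42\right) 4 \left(-57\right) - 102 = \left(42 - \frac{i \sqrt{6}}{15}\right) 4 \left(-57\right) - 102 = \left(168 - \frac{4 i \sqrt{6}}{15}\right) \left(-57\right) - 102 = \left(-9576 + \frac{76 i \sqrt{6}}{5}\right) - 102 = -9678 + \frac{76 i \sqrt{6}}{5}$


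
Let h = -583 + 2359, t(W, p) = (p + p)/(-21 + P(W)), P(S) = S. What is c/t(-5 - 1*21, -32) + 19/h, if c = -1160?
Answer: -1512911/1776 ≈ -851.86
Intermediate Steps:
t(W, p) = 2*p/(-21 + W) (t(W, p) = (p + p)/(-21 + W) = (2*p)/(-21 + W) = 2*p/(-21 + W))
h = 1776
c/t(-5 - 1*21, -32) + 19/h = -1160/(2*(-32)/(-21 + (-5 - 1*21))) + 19/1776 = -1160/(2*(-32)/(-21 + (-5 - 21))) + 19*(1/1776) = -1160/(2*(-32)/(-21 - 26)) + 19/1776 = -1160/(2*(-32)/(-47)) + 19/1776 = -1160/(2*(-32)*(-1/47)) + 19/1776 = -1160/64/47 + 19/1776 = -1160*47/64 + 19/1776 = -6815/8 + 19/1776 = -1512911/1776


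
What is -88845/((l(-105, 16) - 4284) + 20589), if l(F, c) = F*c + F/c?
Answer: -94768/15593 ≈ -6.0776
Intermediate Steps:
-88845/((l(-105, 16) - 4284) + 20589) = -88845/(((-105*16 - 105/16) - 4284) + 20589) = -88845/(((-1680 - 105*1/16) - 4284) + 20589) = -88845/(((-1680 - 105/16) - 4284) + 20589) = -88845/((-26985/16 - 4284) + 20589) = -88845/(-95529/16 + 20589) = -88845/233895/16 = -88845*16/233895 = -94768/15593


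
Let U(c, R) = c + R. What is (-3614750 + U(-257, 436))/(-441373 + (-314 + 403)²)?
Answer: 1204857/144484 ≈ 8.3390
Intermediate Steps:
U(c, R) = R + c
(-3614750 + U(-257, 436))/(-441373 + (-314 + 403)²) = (-3614750 + (436 - 257))/(-441373 + (-314 + 403)²) = (-3614750 + 179)/(-441373 + 89²) = -3614571/(-441373 + 7921) = -3614571/(-433452) = -3614571*(-1/433452) = 1204857/144484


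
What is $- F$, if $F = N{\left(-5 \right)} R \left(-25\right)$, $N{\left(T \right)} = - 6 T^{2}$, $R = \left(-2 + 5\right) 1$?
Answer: $-11250$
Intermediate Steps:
$R = 3$ ($R = 3 \cdot 1 = 3$)
$F = 11250$ ($F = - 6 \left(-5\right)^{2} \cdot 3 \left(-25\right) = \left(-6\right) 25 \cdot 3 \left(-25\right) = \left(-150\right) 3 \left(-25\right) = \left(-450\right) \left(-25\right) = 11250$)
$- F = \left(-1\right) 11250 = -11250$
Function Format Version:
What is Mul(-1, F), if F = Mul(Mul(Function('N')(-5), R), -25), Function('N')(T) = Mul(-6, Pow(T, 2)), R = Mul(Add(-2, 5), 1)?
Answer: -11250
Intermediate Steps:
R = 3 (R = Mul(3, 1) = 3)
F = 11250 (F = Mul(Mul(Mul(-6, Pow(-5, 2)), 3), -25) = Mul(Mul(Mul(-6, 25), 3), -25) = Mul(Mul(-150, 3), -25) = Mul(-450, -25) = 11250)
Mul(-1, F) = Mul(-1, 11250) = -11250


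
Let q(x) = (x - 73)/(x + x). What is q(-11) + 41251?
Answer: 453803/11 ≈ 41255.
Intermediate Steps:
q(x) = (-73 + x)/(2*x) (q(x) = (-73 + x)/((2*x)) = (-73 + x)*(1/(2*x)) = (-73 + x)/(2*x))
q(-11) + 41251 = (½)*(-73 - 11)/(-11) + 41251 = (½)*(-1/11)*(-84) + 41251 = 42/11 + 41251 = 453803/11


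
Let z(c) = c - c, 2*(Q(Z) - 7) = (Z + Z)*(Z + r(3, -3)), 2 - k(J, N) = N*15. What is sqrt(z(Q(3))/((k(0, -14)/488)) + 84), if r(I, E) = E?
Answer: 2*sqrt(21) ≈ 9.1651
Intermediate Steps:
k(J, N) = 2 - 15*N (k(J, N) = 2 - N*15 = 2 - 15*N)
Q(Z) = 7 + Z*(-3 + Z) (Q(Z) = 7 + ((Z + Z)*(Z - 3))/2 = 7 + ((2*Z)*(-3 + Z))/2 = 7 + (2*Z*(-3 + Z))/2 = 7 + Z*(-3 + Z))
z(c) = 0
sqrt(z(Q(3))/((k(0, -14)/488)) + 84) = sqrt(0/(((2 - 15*(-14))/488)) + 84) = sqrt(0/(((2 + 210)*(1/488))) + 84) = sqrt(0/((212*(1/488))) + 84) = sqrt(0/(53/122) + 84) = sqrt(0*(122/53) + 84) = sqrt(0 + 84) = sqrt(84) = 2*sqrt(21)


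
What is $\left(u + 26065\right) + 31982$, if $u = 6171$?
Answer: $64218$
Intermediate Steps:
$\left(u + 26065\right) + 31982 = \left(6171 + 26065\right) + 31982 = 32236 + 31982 = 64218$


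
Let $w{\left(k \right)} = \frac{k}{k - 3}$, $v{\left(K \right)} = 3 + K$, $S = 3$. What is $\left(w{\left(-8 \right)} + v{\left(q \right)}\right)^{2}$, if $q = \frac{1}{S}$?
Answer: $\frac{17956}{1089} \approx 16.489$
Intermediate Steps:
$q = \frac{1}{3} \approx 0.33333$
$w{\left(k \right)} = \frac{k}{-3 + k}$
$\left(w{\left(-8 \right)} + v{\left(q \right)}\right)^{2} = \left(- \frac{8}{-3 - 8} + \left(3 + \frac{1}{3}\right)\right)^{2} = \left(- \frac{8}{-11} + \frac{10}{3}\right)^{2} = \left(\left(-8\right) \left(- \frac{1}{11}\right) + \frac{10}{3}\right)^{2} = \left(\frac{8}{11} + \frac{10}{3}\right)^{2} = \left(\frac{134}{33}\right)^{2} = \frac{17956}{1089}$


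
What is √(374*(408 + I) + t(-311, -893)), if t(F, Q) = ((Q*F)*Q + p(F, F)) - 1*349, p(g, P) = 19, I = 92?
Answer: I*√247819969 ≈ 15742.0*I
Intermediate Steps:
t(F, Q) = -330 + F*Q² (t(F, Q) = ((Q*F)*Q + 19) - 1*349 = ((F*Q)*Q + 19) - 349 = (F*Q² + 19) - 349 = (19 + F*Q²) - 349 = -330 + F*Q²)
√(374*(408 + I) + t(-311, -893)) = √(374*(408 + 92) + (-330 - 311*(-893)²)) = √(374*500 + (-330 - 311*797449)) = √(187000 + (-330 - 248006639)) = √(187000 - 248006969) = √(-247819969) = I*√247819969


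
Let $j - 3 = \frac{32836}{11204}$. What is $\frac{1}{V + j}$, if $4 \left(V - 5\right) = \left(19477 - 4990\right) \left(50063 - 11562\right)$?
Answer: $\frac{11204}{1562297050055} \approx 7.1715 \cdot 10^{-9}$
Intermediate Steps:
$V = \frac{557764007}{4}$ ($V = 5 + \frac{\left(19477 - 4990\right) \left(50063 - 11562\right)}{4} = 5 + \frac{14487 \cdot 38501}{4} = 5 + \frac{1}{4} \cdot 557763987 = 5 + \frac{557763987}{4} = \frac{557764007}{4} \approx 1.3944 \cdot 10^{8}$)
$j = \frac{16612}{2801}$ ($j = 3 + \frac{32836}{11204} = 3 + 32836 \cdot \frac{1}{11204} = 3 + \frac{8209}{2801} = \frac{16612}{2801} \approx 5.9307$)
$\frac{1}{V + j} = \frac{1}{\frac{557764007}{4} + \frac{16612}{2801}} = \frac{1}{\frac{1562297050055}{11204}} = \frac{11204}{1562297050055}$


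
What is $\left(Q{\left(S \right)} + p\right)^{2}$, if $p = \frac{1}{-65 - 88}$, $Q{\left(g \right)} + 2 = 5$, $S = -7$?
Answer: $\frac{209764}{23409} \approx 8.9608$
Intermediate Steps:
$Q{\left(g \right)} = 3$ ($Q{\left(g \right)} = -2 + 5 = 3$)
$p = - \frac{1}{153}$ ($p = \frac{1}{-65 - 88} = \frac{1}{-153} = - \frac{1}{153} \approx -0.0065359$)
$\left(Q{\left(S \right)} + p\right)^{2} = \left(3 - \frac{1}{153}\right)^{2} = \left(\frac{458}{153}\right)^{2} = \frac{209764}{23409}$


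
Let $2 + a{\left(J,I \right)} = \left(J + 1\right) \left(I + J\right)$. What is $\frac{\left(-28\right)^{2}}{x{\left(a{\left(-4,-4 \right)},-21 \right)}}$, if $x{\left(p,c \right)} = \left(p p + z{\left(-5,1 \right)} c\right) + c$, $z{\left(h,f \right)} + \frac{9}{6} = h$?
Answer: $\frac{1568}{1199} \approx 1.3078$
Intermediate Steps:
$a{\left(J,I \right)} = -2 + \left(1 + J\right) \left(I + J\right)$ ($a{\left(J,I \right)} = -2 + \left(J + 1\right) \left(I + J\right) = -2 + \left(1 + J\right) \left(I + J\right)$)
$z{\left(h,f \right)} = - \frac{3}{2} + h$
$x{\left(p,c \right)} = p^{2} - \frac{11 c}{2}$ ($x{\left(p,c \right)} = \left(p p + \left(- \frac{3}{2} - 5\right) c\right) + c = \left(p^{2} - \frac{13 c}{2}\right) + c = p^{2} - \frac{11 c}{2}$)
$\frac{\left(-28\right)^{2}}{x{\left(a{\left(-4,-4 \right)},-21 \right)}} = \frac{\left(-28\right)^{2}}{\left(-2 - 4 - 4 + \left(-4\right)^{2} - -16\right)^{2} - - \frac{231}{2}} = \frac{784}{\left(-2 - 4 - 4 + 16 + 16\right)^{2} + \frac{231}{2}} = \frac{784}{22^{2} + \frac{231}{2}} = \frac{784}{484 + \frac{231}{2}} = \frac{784}{\frac{1199}{2}} = 784 \cdot \frac{2}{1199} = \frac{1568}{1199}$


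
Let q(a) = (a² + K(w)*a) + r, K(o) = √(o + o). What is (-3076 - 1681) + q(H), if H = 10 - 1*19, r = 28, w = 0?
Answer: -4648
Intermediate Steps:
K(o) = √2*√o (K(o) = √(2*o) = √2*√o)
H = -9 (H = 10 - 19 = -9)
q(a) = 28 + a² (q(a) = (a² + (√2*√0)*a) + 28 = (a² + (√2*0)*a) + 28 = (a² + 0*a) + 28 = (a² + 0) + 28 = a² + 28 = 28 + a²)
(-3076 - 1681) + q(H) = (-3076 - 1681) + (28 + (-9)²) = -4757 + (28 + 81) = -4757 + 109 = -4648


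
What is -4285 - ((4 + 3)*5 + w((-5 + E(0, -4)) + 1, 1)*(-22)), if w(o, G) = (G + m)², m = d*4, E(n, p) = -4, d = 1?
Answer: -3770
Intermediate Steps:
m = 4 (m = 1*4 = 4)
w(o, G) = (4 + G)² (w(o, G) = (G + 4)² = (4 + G)²)
-4285 - ((4 + 3)*5 + w((-5 + E(0, -4)) + 1, 1)*(-22)) = -4285 - ((4 + 3)*5 + (4 + 1)²*(-22)) = -4285 - (7*5 + 5²*(-22)) = -4285 - (35 + 25*(-22)) = -4285 - (35 - 550) = -4285 - 1*(-515) = -4285 + 515 = -3770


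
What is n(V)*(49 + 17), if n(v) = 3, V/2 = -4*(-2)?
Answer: 198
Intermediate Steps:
V = 16 (V = 2*(-4*(-2)) = 2*8 = 16)
n(V)*(49 + 17) = 3*(49 + 17) = 3*66 = 198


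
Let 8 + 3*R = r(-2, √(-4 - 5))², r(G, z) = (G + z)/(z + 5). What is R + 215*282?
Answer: 52563788/867 - 7*I/578 ≈ 60627.0 - 0.012111*I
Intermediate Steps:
r(G, z) = (G + z)/(5 + z)
R = -8/3 + (-2 + 3*I)²*(5 - 3*I)²/3468 (R = -8/3 + ((-2 + √(-4 - 5))/(5 + √(-4 - 5)))²/3 = -8/3 + ((-2 + √(-9))/(5 + √(-9)))²/3 = -8/3 + ((-2 + 3*I)/(5 + 3*I))²/3 = -8/3 + (((5 - 3*I)/34)*(-2 + 3*I))²/3 = -8/3 + ((-2 + 3*I)*(5 - 3*I)/34)²/3 = -8/3 + ((-2 + 3*I)²*(5 - 3*I)²/1156)/3 = -8/3 + (-2 + 3*I)²*(5 - 3*I)²/3468 ≈ -2.7935 - 0.012111*I)
R + 215*282 = (-2422/867 - 7*I/578) + 215*282 = (-2422/867 - 7*I/578) + 60630 = 52563788/867 - 7*I/578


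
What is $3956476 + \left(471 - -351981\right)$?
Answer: $4308928$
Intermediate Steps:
$3956476 + \left(471 - -351981\right) = 3956476 + \left(471 + 351981\right) = 3956476 + 352452 = 4308928$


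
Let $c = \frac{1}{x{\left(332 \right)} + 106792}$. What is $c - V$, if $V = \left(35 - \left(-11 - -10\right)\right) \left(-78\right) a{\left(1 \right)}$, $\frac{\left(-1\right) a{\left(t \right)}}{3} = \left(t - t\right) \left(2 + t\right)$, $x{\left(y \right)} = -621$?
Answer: $\frac{1}{106171} \approx 9.4188 \cdot 10^{-6}$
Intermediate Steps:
$c = \frac{1}{106171}$ ($c = \frac{1}{-621 + 106792} = \frac{1}{106171} \approx 9.4188 \cdot 10^{-6}$)
$a{\left(t \right)} = 0$ ($a{\left(t \right)} = - 3 \left(t - t\right) \left(2 + t\right) = - 3 \cdot 0 \left(2 + t\right) = \left(-3\right) 0 = 0$)
$V = 0$ ($V = \left(35 - \left(-11 - -10\right)\right) \left(-78\right) 0 = \left(35 - \left(-11 + 10\right)\right) \left(-78\right) 0 = \left(35 - -1\right) \left(-78\right) 0 = \left(35 + 1\right) \left(-78\right) 0 = 36 \left(-78\right) 0 = \left(-2808\right) 0 = 0$)
$c - V = \frac{1}{106171} - 0 = \frac{1}{106171} + 0 = \frac{1}{106171}$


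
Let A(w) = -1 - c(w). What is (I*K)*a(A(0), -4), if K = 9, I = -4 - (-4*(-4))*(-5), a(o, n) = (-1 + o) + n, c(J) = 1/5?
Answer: -21204/5 ≈ -4240.8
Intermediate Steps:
c(J) = ⅕
A(w) = -6/5 (A(w) = -1 - 1*⅕ = -1 - ⅕ = -6/5)
a(o, n) = -1 + n + o
I = 76 (I = -4 - 16*(-5) = -4 - 1*(-80) = -4 + 80 = 76)
(I*K)*a(A(0), -4) = (76*9)*(-1 - 4 - 6/5) = 684*(-31/5) = -21204/5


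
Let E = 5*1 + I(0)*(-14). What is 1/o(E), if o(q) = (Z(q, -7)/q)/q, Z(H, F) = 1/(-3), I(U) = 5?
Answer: -12675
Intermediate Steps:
E = -65 (E = 5*1 + 5*(-14) = 5 - 70 = -65)
Z(H, F) = -1/3
o(q) = -1/(3*q**2) (o(q) = (-1/(3*q))/q = -1/(3*q**2))
1/o(E) = 1/(-1/3/(-65)**2) = 1/(-1/3*1/4225) = 1/(-1/12675) = -12675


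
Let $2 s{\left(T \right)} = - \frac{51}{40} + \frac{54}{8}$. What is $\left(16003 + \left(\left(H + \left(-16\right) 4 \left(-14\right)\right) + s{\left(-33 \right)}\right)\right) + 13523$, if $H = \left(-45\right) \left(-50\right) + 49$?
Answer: $\frac{2617899}{80} \approx 32724.0$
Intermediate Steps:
$H = 2299$ ($H = 2250 + 49 = 2299$)
$s{\left(T \right)} = \frac{219}{80}$ ($s{\left(T \right)} = \frac{- \frac{51}{40} + \frac{54}{8}}{2} = \frac{\left(-51\right) \frac{1}{40} + 54 \cdot \frac{1}{8}}{2} = \frac{- \frac{51}{40} + \frac{27}{4}}{2} = \frac{1}{2} \cdot \frac{219}{40} = \frac{219}{80}$)
$\left(16003 + \left(\left(H + \left(-16\right) 4 \left(-14\right)\right) + s{\left(-33 \right)}\right)\right) + 13523 = \left(16003 + \left(\left(2299 + \left(-16\right) 4 \left(-14\right)\right) + \frac{219}{80}\right)\right) + 13523 = \left(16003 + \left(\left(2299 - -896\right) + \frac{219}{80}\right)\right) + 13523 = \left(16003 + \left(\left(2299 + 896\right) + \frac{219}{80}\right)\right) + 13523 = \left(16003 + \left(3195 + \frac{219}{80}\right)\right) + 13523 = \left(16003 + \frac{255819}{80}\right) + 13523 = \frac{1536059}{80} + 13523 = \frac{2617899}{80}$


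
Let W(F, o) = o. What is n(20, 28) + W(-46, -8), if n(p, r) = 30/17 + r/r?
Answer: -89/17 ≈ -5.2353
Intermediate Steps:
n(p, r) = 47/17 (n(p, r) = 30*(1/17) + 1 = 30/17 + 1 = 47/17)
n(20, 28) + W(-46, -8) = 47/17 - 8 = -89/17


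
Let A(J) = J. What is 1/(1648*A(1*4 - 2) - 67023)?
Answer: -1/63727 ≈ -1.5692e-5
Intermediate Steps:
1/(1648*A(1*4 - 2) - 67023) = 1/(1648*(1*4 - 2) - 67023) = 1/(1648*(4 - 2) - 67023) = 1/(1648*2 - 67023) = 1/(3296 - 67023) = 1/(-63727) = -1/63727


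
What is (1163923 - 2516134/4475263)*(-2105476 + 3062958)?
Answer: 4987388752776491430/4475263 ≈ 1.1144e+12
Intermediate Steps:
(1163923 - 2516134/4475263)*(-2105476 + 3062958) = (1163923 - 2516134*1/4475263)*957482 = (1163923 - 2516134/4475263)*957482 = (5208859020615/4475263)*957482 = 4987388752776491430/4475263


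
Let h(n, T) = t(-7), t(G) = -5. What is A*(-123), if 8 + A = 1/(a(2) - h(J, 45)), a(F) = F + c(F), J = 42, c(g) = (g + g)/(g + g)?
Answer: 7749/8 ≈ 968.63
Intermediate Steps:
c(g) = 1 (c(g) = (2*g)/((2*g)) = (2*g)*(1/(2*g)) = 1)
h(n, T) = -5
a(F) = 1 + F (a(F) = F + 1 = 1 + F)
A = -63/8 (A = -8 + 1/((1 + 2) - 1*(-5)) = -8 + 1/(3 + 5) = -8 + 1/8 = -63/8 ≈ -7.8750)
A*(-123) = -63/8*(-123) = 7749/8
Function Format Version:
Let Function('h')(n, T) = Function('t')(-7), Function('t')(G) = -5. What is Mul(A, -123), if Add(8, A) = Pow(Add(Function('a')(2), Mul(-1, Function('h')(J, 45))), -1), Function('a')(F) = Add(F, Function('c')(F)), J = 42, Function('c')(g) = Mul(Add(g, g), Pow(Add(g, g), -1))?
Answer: Rational(7749, 8) ≈ 968.63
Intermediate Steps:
Function('c')(g) = 1 (Function('c')(g) = Mul(Mul(2, g), Pow(Mul(2, g), -1)) = Mul(Mul(2, g), Mul(Rational(1, 2), Pow(g, -1))) = 1)
Function('h')(n, T) = -5
Function('a')(F) = Add(1, F) (Function('a')(F) = Add(F, 1) = Add(1, F))
A = Rational(-63, 8) (A = Add(-8, Pow(Add(Add(1, 2), Mul(-1, -5)), -1)) = Add(-8, Pow(Add(3, 5), -1)) = Add(-8, Pow(8, -1)) = Add(-8, Rational(1, 8)) = Rational(-63, 8) ≈ -7.8750)
Mul(A, -123) = Mul(Rational(-63, 8), -123) = Rational(7749, 8)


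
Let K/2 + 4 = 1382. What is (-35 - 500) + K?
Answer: 2221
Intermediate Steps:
K = 2756 (K = -8 + 2*1382 = -8 + 2764 = 2756)
(-35 - 500) + K = (-35 - 500) + 2756 = -535 + 2756 = 2221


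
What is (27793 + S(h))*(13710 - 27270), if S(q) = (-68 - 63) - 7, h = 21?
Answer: -375001800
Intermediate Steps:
S(q) = -138 (S(q) = -131 - 7 = -138)
(27793 + S(h))*(13710 - 27270) = (27793 - 138)*(13710 - 27270) = 27655*(-13560) = -375001800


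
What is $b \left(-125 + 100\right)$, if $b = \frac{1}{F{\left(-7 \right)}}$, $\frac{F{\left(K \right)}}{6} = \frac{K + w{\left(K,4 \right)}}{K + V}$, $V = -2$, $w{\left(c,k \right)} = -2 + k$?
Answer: $- \frac{15}{2} \approx -7.5$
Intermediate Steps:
$F{\left(K \right)} = \frac{6 \left(2 + K\right)}{-2 + K}$ ($F{\left(K \right)} = 6 \frac{K + \left(-2 + 4\right)}{K - 2} = 6 \frac{K + 2}{-2 + K} = 6 \frac{2 + K}{-2 + K} = \frac{6 \left(2 + K\right)}{-2 + K}$)
$b = \frac{3}{10}$ ($b = \frac{1}{6 \frac{1}{-2 - 7} \left(2 - 7\right)} = \frac{1}{6 \frac{1}{-9} \left(-5\right)} = \frac{1}{6 \left(- \frac{1}{9}\right) \left(-5\right)} = \frac{1}{\frac{10}{3}} = \frac{3}{10} \approx 0.3$)
$b \left(-125 + 100\right) = \frac{3 \left(-125 + 100\right)}{10} = \frac{3}{10} \left(-25\right) = - \frac{15}{2}$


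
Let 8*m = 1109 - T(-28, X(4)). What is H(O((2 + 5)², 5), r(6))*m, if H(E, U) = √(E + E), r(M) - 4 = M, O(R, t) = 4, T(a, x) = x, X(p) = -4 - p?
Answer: 1117*√2/4 ≈ 394.92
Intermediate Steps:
r(M) = 4 + M
H(E, U) = √2*√E (H(E, U) = √(2*E) = √2*√E)
m = 1117/8 (m = (1109 - (-4 - 1*4))/8 = (1109 - (-4 - 4))/8 = (1109 - 1*(-8))/8 = (1109 + 8)/8 = (⅛)*1117 = 1117/8 ≈ 139.63)
H(O((2 + 5)², 5), r(6))*m = (√2*√4)*(1117/8) = (√2*2)*(1117/8) = (2*√2)*(1117/8) = 1117*√2/4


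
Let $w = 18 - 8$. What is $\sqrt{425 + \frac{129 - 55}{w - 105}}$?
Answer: $\frac{\sqrt{3828595}}{95} \approx 20.597$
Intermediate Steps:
$w = 10$ ($w = 18 - 8 = 10$)
$\sqrt{425 + \frac{129 - 55}{w - 105}} = \sqrt{425 + \frac{129 - 55}{10 - 105}} = \sqrt{425 + \frac{74}{-95}} = \sqrt{425 + 74 \left(- \frac{1}{95}\right)} = \sqrt{425 - \frac{74}{95}} = \sqrt{\frac{40301}{95}} = \frac{\sqrt{3828595}}{95}$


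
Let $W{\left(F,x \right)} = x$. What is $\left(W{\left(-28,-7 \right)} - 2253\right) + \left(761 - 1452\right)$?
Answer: $-2951$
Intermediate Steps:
$\left(W{\left(-28,-7 \right)} - 2253\right) + \left(761 - 1452\right) = \left(-7 - 2253\right) + \left(761 - 1452\right) = -2260 + \left(761 - 1452\right) = -2260 - 691 = -2951$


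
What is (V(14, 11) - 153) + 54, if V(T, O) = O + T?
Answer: -74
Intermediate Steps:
(V(14, 11) - 153) + 54 = ((11 + 14) - 153) + 54 = (25 - 153) + 54 = -128 + 54 = -74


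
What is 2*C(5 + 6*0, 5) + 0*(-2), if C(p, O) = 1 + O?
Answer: 12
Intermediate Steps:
2*C(5 + 6*0, 5) + 0*(-2) = 2*(1 + 5) + 0*(-2) = 2*6 + 0 = 12 + 0 = 12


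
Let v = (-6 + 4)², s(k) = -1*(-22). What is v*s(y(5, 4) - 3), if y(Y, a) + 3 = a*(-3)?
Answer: 88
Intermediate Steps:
y(Y, a) = -3 - 3*a (y(Y, a) = -3 + a*(-3) = -3 - 3*a)
s(k) = 22
v = 4 (v = (-2)² = 4)
v*s(y(5, 4) - 3) = 4*22 = 88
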